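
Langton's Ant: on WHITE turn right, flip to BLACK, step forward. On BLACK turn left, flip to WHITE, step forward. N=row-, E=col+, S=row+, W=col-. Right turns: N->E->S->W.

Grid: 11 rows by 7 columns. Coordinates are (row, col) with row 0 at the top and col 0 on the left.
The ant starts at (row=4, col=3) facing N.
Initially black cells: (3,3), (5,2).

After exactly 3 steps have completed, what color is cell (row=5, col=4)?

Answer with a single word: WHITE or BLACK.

Step 1: on WHITE (4,3): turn R to E, flip to black, move to (4,4). |black|=3
Step 2: on WHITE (4,4): turn R to S, flip to black, move to (5,4). |black|=4
Step 3: on WHITE (5,4): turn R to W, flip to black, move to (5,3). |black|=5

Answer: BLACK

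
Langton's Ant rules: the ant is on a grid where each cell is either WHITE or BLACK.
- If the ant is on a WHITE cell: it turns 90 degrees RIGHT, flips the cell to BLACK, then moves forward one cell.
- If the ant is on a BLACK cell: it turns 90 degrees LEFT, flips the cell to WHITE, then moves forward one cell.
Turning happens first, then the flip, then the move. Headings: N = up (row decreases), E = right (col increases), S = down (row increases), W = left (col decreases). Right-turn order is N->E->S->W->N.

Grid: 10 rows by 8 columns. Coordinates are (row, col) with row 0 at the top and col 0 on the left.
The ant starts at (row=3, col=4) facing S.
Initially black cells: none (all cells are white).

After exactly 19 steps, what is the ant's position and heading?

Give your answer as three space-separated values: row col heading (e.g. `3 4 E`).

Step 1: on WHITE (3,4): turn R to W, flip to black, move to (3,3). |black|=1
Step 2: on WHITE (3,3): turn R to N, flip to black, move to (2,3). |black|=2
Step 3: on WHITE (2,3): turn R to E, flip to black, move to (2,4). |black|=3
Step 4: on WHITE (2,4): turn R to S, flip to black, move to (3,4). |black|=4
Step 5: on BLACK (3,4): turn L to E, flip to white, move to (3,5). |black|=3
Step 6: on WHITE (3,5): turn R to S, flip to black, move to (4,5). |black|=4
Step 7: on WHITE (4,5): turn R to W, flip to black, move to (4,4). |black|=5
Step 8: on WHITE (4,4): turn R to N, flip to black, move to (3,4). |black|=6
Step 9: on WHITE (3,4): turn R to E, flip to black, move to (3,5). |black|=7
Step 10: on BLACK (3,5): turn L to N, flip to white, move to (2,5). |black|=6
Step 11: on WHITE (2,5): turn R to E, flip to black, move to (2,6). |black|=7
Step 12: on WHITE (2,6): turn R to S, flip to black, move to (3,6). |black|=8
Step 13: on WHITE (3,6): turn R to W, flip to black, move to (3,5). |black|=9
Step 14: on WHITE (3,5): turn R to N, flip to black, move to (2,5). |black|=10
Step 15: on BLACK (2,5): turn L to W, flip to white, move to (2,4). |black|=9
Step 16: on BLACK (2,4): turn L to S, flip to white, move to (3,4). |black|=8
Step 17: on BLACK (3,4): turn L to E, flip to white, move to (3,5). |black|=7
Step 18: on BLACK (3,5): turn L to N, flip to white, move to (2,5). |black|=6
Step 19: on WHITE (2,5): turn R to E, flip to black, move to (2,6). |black|=7

Answer: 2 6 E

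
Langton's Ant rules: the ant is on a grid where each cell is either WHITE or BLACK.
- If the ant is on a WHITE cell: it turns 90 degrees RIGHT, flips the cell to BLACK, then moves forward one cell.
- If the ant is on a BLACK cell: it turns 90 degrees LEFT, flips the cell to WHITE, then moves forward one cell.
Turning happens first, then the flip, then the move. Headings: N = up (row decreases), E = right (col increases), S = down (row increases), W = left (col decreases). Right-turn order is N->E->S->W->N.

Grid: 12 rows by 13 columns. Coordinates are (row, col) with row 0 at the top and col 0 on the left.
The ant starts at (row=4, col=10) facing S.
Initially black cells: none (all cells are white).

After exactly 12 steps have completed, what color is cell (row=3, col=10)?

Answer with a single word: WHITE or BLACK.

Answer: BLACK

Derivation:
Step 1: on WHITE (4,10): turn R to W, flip to black, move to (4,9). |black|=1
Step 2: on WHITE (4,9): turn R to N, flip to black, move to (3,9). |black|=2
Step 3: on WHITE (3,9): turn R to E, flip to black, move to (3,10). |black|=3
Step 4: on WHITE (3,10): turn R to S, flip to black, move to (4,10). |black|=4
Step 5: on BLACK (4,10): turn L to E, flip to white, move to (4,11). |black|=3
Step 6: on WHITE (4,11): turn R to S, flip to black, move to (5,11). |black|=4
Step 7: on WHITE (5,11): turn R to W, flip to black, move to (5,10). |black|=5
Step 8: on WHITE (5,10): turn R to N, flip to black, move to (4,10). |black|=6
Step 9: on WHITE (4,10): turn R to E, flip to black, move to (4,11). |black|=7
Step 10: on BLACK (4,11): turn L to N, flip to white, move to (3,11). |black|=6
Step 11: on WHITE (3,11): turn R to E, flip to black, move to (3,12). |black|=7
Step 12: on WHITE (3,12): turn R to S, flip to black, move to (4,12). |black|=8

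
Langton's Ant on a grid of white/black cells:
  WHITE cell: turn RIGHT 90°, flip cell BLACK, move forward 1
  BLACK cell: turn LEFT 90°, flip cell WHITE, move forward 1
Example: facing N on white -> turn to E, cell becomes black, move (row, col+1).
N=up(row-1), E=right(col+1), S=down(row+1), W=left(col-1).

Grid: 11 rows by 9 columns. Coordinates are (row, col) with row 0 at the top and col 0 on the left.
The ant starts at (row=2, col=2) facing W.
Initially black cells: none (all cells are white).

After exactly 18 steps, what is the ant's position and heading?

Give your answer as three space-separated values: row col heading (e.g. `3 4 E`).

Step 1: on WHITE (2,2): turn R to N, flip to black, move to (1,2). |black|=1
Step 2: on WHITE (1,2): turn R to E, flip to black, move to (1,3). |black|=2
Step 3: on WHITE (1,3): turn R to S, flip to black, move to (2,3). |black|=3
Step 4: on WHITE (2,3): turn R to W, flip to black, move to (2,2). |black|=4
Step 5: on BLACK (2,2): turn L to S, flip to white, move to (3,2). |black|=3
Step 6: on WHITE (3,2): turn R to W, flip to black, move to (3,1). |black|=4
Step 7: on WHITE (3,1): turn R to N, flip to black, move to (2,1). |black|=5
Step 8: on WHITE (2,1): turn R to E, flip to black, move to (2,2). |black|=6
Step 9: on WHITE (2,2): turn R to S, flip to black, move to (3,2). |black|=7
Step 10: on BLACK (3,2): turn L to E, flip to white, move to (3,3). |black|=6
Step 11: on WHITE (3,3): turn R to S, flip to black, move to (4,3). |black|=7
Step 12: on WHITE (4,3): turn R to W, flip to black, move to (4,2). |black|=8
Step 13: on WHITE (4,2): turn R to N, flip to black, move to (3,2). |black|=9
Step 14: on WHITE (3,2): turn R to E, flip to black, move to (3,3). |black|=10
Step 15: on BLACK (3,3): turn L to N, flip to white, move to (2,3). |black|=9
Step 16: on BLACK (2,3): turn L to W, flip to white, move to (2,2). |black|=8
Step 17: on BLACK (2,2): turn L to S, flip to white, move to (3,2). |black|=7
Step 18: on BLACK (3,2): turn L to E, flip to white, move to (3,3). |black|=6

Answer: 3 3 E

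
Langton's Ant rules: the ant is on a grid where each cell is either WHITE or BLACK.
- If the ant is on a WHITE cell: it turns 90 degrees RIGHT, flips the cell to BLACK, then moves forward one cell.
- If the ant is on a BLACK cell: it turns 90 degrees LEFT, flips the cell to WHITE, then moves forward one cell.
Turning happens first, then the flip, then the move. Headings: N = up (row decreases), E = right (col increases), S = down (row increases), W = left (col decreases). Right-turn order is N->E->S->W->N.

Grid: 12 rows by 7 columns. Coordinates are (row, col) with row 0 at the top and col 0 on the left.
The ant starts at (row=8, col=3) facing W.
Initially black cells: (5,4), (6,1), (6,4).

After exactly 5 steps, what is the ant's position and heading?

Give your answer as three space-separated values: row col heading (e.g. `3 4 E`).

Answer: 9 3 S

Derivation:
Step 1: on WHITE (8,3): turn R to N, flip to black, move to (7,3). |black|=4
Step 2: on WHITE (7,3): turn R to E, flip to black, move to (7,4). |black|=5
Step 3: on WHITE (7,4): turn R to S, flip to black, move to (8,4). |black|=6
Step 4: on WHITE (8,4): turn R to W, flip to black, move to (8,3). |black|=7
Step 5: on BLACK (8,3): turn L to S, flip to white, move to (9,3). |black|=6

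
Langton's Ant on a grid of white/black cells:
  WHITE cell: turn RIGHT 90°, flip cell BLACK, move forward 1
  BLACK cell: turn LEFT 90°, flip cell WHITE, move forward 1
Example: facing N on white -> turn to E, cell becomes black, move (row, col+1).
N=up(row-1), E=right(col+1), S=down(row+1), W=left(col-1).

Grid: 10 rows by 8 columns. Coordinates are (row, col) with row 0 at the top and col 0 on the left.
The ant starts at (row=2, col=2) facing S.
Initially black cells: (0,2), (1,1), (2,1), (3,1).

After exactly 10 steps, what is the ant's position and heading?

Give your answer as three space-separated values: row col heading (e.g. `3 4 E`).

Answer: 1 1 N

Derivation:
Step 1: on WHITE (2,2): turn R to W, flip to black, move to (2,1). |black|=5
Step 2: on BLACK (2,1): turn L to S, flip to white, move to (3,1). |black|=4
Step 3: on BLACK (3,1): turn L to E, flip to white, move to (3,2). |black|=3
Step 4: on WHITE (3,2): turn R to S, flip to black, move to (4,2). |black|=4
Step 5: on WHITE (4,2): turn R to W, flip to black, move to (4,1). |black|=5
Step 6: on WHITE (4,1): turn R to N, flip to black, move to (3,1). |black|=6
Step 7: on WHITE (3,1): turn R to E, flip to black, move to (3,2). |black|=7
Step 8: on BLACK (3,2): turn L to N, flip to white, move to (2,2). |black|=6
Step 9: on BLACK (2,2): turn L to W, flip to white, move to (2,1). |black|=5
Step 10: on WHITE (2,1): turn R to N, flip to black, move to (1,1). |black|=6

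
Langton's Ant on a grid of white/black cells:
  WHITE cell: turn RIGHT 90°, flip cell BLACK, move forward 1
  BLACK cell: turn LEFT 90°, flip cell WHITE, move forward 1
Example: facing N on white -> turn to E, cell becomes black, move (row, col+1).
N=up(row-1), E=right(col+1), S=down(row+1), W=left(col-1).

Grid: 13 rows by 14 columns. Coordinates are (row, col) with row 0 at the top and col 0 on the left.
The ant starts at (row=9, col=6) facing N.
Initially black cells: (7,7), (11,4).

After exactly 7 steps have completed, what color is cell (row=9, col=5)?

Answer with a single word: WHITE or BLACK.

Answer: BLACK

Derivation:
Step 1: on WHITE (9,6): turn R to E, flip to black, move to (9,7). |black|=3
Step 2: on WHITE (9,7): turn R to S, flip to black, move to (10,7). |black|=4
Step 3: on WHITE (10,7): turn R to W, flip to black, move to (10,6). |black|=5
Step 4: on WHITE (10,6): turn R to N, flip to black, move to (9,6). |black|=6
Step 5: on BLACK (9,6): turn L to W, flip to white, move to (9,5). |black|=5
Step 6: on WHITE (9,5): turn R to N, flip to black, move to (8,5). |black|=6
Step 7: on WHITE (8,5): turn R to E, flip to black, move to (8,6). |black|=7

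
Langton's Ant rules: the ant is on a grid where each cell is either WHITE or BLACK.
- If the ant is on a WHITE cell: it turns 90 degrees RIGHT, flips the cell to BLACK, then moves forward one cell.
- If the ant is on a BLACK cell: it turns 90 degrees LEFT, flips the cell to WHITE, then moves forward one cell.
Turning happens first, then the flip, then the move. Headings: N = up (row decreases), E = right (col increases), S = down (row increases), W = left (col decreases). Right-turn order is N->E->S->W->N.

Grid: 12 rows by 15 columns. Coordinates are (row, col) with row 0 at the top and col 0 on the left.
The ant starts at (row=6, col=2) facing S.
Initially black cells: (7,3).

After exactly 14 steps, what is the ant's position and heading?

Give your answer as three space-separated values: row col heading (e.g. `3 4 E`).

Step 1: on WHITE (6,2): turn R to W, flip to black, move to (6,1). |black|=2
Step 2: on WHITE (6,1): turn R to N, flip to black, move to (5,1). |black|=3
Step 3: on WHITE (5,1): turn R to E, flip to black, move to (5,2). |black|=4
Step 4: on WHITE (5,2): turn R to S, flip to black, move to (6,2). |black|=5
Step 5: on BLACK (6,2): turn L to E, flip to white, move to (6,3). |black|=4
Step 6: on WHITE (6,3): turn R to S, flip to black, move to (7,3). |black|=5
Step 7: on BLACK (7,3): turn L to E, flip to white, move to (7,4). |black|=4
Step 8: on WHITE (7,4): turn R to S, flip to black, move to (8,4). |black|=5
Step 9: on WHITE (8,4): turn R to W, flip to black, move to (8,3). |black|=6
Step 10: on WHITE (8,3): turn R to N, flip to black, move to (7,3). |black|=7
Step 11: on WHITE (7,3): turn R to E, flip to black, move to (7,4). |black|=8
Step 12: on BLACK (7,4): turn L to N, flip to white, move to (6,4). |black|=7
Step 13: on WHITE (6,4): turn R to E, flip to black, move to (6,5). |black|=8
Step 14: on WHITE (6,5): turn R to S, flip to black, move to (7,5). |black|=9

Answer: 7 5 S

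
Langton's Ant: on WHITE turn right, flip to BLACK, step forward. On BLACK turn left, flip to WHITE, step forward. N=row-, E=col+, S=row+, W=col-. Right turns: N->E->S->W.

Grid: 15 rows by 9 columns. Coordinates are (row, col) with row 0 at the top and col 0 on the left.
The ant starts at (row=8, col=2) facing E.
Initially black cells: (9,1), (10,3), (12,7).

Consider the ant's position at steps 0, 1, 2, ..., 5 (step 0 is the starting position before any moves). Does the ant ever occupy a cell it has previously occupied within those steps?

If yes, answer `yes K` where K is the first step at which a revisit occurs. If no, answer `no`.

Answer: no

Derivation:
Step 1: on WHITE (8,2): turn R to S, flip to black, move to (9,2). |black|=4 — new cell
Step 2: on WHITE (9,2): turn R to W, flip to black, move to (9,1). |black|=5 — new cell
Step 3: on BLACK (9,1): turn L to S, flip to white, move to (10,1). |black|=4 — new cell
Step 4: on WHITE (10,1): turn R to W, flip to black, move to (10,0). |black|=5 — new cell
Step 5: on WHITE (10,0): turn R to N, flip to black, move to (9,0). |black|=6 — new cell
No revisit within 5 steps.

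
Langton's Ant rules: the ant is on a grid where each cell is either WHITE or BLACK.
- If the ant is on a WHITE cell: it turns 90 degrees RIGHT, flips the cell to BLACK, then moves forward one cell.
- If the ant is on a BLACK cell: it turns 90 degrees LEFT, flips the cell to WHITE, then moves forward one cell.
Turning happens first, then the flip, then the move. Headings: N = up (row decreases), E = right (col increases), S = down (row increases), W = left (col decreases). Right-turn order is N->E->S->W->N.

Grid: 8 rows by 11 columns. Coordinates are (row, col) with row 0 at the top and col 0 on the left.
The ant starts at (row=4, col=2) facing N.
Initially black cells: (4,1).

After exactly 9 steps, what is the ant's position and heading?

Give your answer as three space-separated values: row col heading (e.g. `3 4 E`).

Step 1: on WHITE (4,2): turn R to E, flip to black, move to (4,3). |black|=2
Step 2: on WHITE (4,3): turn R to S, flip to black, move to (5,3). |black|=3
Step 3: on WHITE (5,3): turn R to W, flip to black, move to (5,2). |black|=4
Step 4: on WHITE (5,2): turn R to N, flip to black, move to (4,2). |black|=5
Step 5: on BLACK (4,2): turn L to W, flip to white, move to (4,1). |black|=4
Step 6: on BLACK (4,1): turn L to S, flip to white, move to (5,1). |black|=3
Step 7: on WHITE (5,1): turn R to W, flip to black, move to (5,0). |black|=4
Step 8: on WHITE (5,0): turn R to N, flip to black, move to (4,0). |black|=5
Step 9: on WHITE (4,0): turn R to E, flip to black, move to (4,1). |black|=6

Answer: 4 1 E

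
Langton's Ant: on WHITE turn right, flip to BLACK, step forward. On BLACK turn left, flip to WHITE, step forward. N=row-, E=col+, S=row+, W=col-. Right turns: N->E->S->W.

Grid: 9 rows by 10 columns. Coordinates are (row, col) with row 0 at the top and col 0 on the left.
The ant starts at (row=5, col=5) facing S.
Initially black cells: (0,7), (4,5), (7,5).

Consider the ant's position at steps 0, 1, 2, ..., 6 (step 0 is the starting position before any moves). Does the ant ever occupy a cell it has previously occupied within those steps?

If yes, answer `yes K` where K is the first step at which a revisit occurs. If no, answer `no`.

Answer: no

Derivation:
Step 1: on WHITE (5,5): turn R to W, flip to black, move to (5,4). |black|=4 — new cell
Step 2: on WHITE (5,4): turn R to N, flip to black, move to (4,4). |black|=5 — new cell
Step 3: on WHITE (4,4): turn R to E, flip to black, move to (4,5). |black|=6 — new cell
Step 4: on BLACK (4,5): turn L to N, flip to white, move to (3,5). |black|=5 — new cell
Step 5: on WHITE (3,5): turn R to E, flip to black, move to (3,6). |black|=6 — new cell
Step 6: on WHITE (3,6): turn R to S, flip to black, move to (4,6). |black|=7 — new cell
No revisit within 6 steps.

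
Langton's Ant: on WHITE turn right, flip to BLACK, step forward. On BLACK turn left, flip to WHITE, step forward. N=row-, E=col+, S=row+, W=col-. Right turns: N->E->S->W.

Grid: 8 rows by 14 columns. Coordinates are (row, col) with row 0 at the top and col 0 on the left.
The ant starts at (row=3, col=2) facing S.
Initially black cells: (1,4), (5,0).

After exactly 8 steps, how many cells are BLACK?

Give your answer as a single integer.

Answer: 8

Derivation:
Step 1: on WHITE (3,2): turn R to W, flip to black, move to (3,1). |black|=3
Step 2: on WHITE (3,1): turn R to N, flip to black, move to (2,1). |black|=4
Step 3: on WHITE (2,1): turn R to E, flip to black, move to (2,2). |black|=5
Step 4: on WHITE (2,2): turn R to S, flip to black, move to (3,2). |black|=6
Step 5: on BLACK (3,2): turn L to E, flip to white, move to (3,3). |black|=5
Step 6: on WHITE (3,3): turn R to S, flip to black, move to (4,3). |black|=6
Step 7: on WHITE (4,3): turn R to W, flip to black, move to (4,2). |black|=7
Step 8: on WHITE (4,2): turn R to N, flip to black, move to (3,2). |black|=8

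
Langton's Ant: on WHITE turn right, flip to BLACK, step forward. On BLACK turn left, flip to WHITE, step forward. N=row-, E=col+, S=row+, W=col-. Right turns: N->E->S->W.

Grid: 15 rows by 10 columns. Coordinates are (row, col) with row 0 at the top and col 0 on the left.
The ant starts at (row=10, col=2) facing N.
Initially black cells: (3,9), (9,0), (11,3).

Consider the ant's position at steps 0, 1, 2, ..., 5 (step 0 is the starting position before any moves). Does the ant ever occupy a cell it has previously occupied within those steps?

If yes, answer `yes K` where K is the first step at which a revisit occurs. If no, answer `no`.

Step 1: on WHITE (10,2): turn R to E, flip to black, move to (10,3). |black|=4 — new cell
Step 2: on WHITE (10,3): turn R to S, flip to black, move to (11,3). |black|=5 — new cell
Step 3: on BLACK (11,3): turn L to E, flip to white, move to (11,4). |black|=4 — new cell
Step 4: on WHITE (11,4): turn R to S, flip to black, move to (12,4). |black|=5 — new cell
Step 5: on WHITE (12,4): turn R to W, flip to black, move to (12,3). |black|=6 — new cell
No revisit within 5 steps.

Answer: no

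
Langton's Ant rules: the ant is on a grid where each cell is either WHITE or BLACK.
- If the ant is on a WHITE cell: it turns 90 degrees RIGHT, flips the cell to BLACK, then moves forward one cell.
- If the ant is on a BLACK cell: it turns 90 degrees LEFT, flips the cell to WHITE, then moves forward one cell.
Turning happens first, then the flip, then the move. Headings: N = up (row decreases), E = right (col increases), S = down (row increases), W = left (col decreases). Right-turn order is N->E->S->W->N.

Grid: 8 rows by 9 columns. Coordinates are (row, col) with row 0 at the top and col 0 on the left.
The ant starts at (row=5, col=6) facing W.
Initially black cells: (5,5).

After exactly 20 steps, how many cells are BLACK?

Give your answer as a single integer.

Step 1: on WHITE (5,6): turn R to N, flip to black, move to (4,6). |black|=2
Step 2: on WHITE (4,6): turn R to E, flip to black, move to (4,7). |black|=3
Step 3: on WHITE (4,7): turn R to S, flip to black, move to (5,7). |black|=4
Step 4: on WHITE (5,7): turn R to W, flip to black, move to (5,6). |black|=5
Step 5: on BLACK (5,6): turn L to S, flip to white, move to (6,6). |black|=4
Step 6: on WHITE (6,6): turn R to W, flip to black, move to (6,5). |black|=5
Step 7: on WHITE (6,5): turn R to N, flip to black, move to (5,5). |black|=6
Step 8: on BLACK (5,5): turn L to W, flip to white, move to (5,4). |black|=5
Step 9: on WHITE (5,4): turn R to N, flip to black, move to (4,4). |black|=6
Step 10: on WHITE (4,4): turn R to E, flip to black, move to (4,5). |black|=7
Step 11: on WHITE (4,5): turn R to S, flip to black, move to (5,5). |black|=8
Step 12: on WHITE (5,5): turn R to W, flip to black, move to (5,4). |black|=9
Step 13: on BLACK (5,4): turn L to S, flip to white, move to (6,4). |black|=8
Step 14: on WHITE (6,4): turn R to W, flip to black, move to (6,3). |black|=9
Step 15: on WHITE (6,3): turn R to N, flip to black, move to (5,3). |black|=10
Step 16: on WHITE (5,3): turn R to E, flip to black, move to (5,4). |black|=11
Step 17: on WHITE (5,4): turn R to S, flip to black, move to (6,4). |black|=12
Step 18: on BLACK (6,4): turn L to E, flip to white, move to (6,5). |black|=11
Step 19: on BLACK (6,5): turn L to N, flip to white, move to (5,5). |black|=10
Step 20: on BLACK (5,5): turn L to W, flip to white, move to (5,4). |black|=9

Answer: 9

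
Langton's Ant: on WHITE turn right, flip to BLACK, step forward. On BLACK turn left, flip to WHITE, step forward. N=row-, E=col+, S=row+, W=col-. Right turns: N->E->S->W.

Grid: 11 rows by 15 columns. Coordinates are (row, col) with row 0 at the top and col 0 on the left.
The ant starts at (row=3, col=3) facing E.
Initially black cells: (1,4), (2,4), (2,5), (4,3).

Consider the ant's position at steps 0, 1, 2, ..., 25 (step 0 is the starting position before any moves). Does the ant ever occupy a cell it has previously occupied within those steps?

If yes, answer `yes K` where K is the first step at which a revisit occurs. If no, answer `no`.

Answer: yes 5

Derivation:
Step 1: on WHITE (3,3): turn R to S, flip to black, move to (4,3). |black|=5 — new cell
Step 2: on BLACK (4,3): turn L to E, flip to white, move to (4,4). |black|=4 — new cell
Step 3: on WHITE (4,4): turn R to S, flip to black, move to (5,4). |black|=5 — new cell
Step 4: on WHITE (5,4): turn R to W, flip to black, move to (5,3). |black|=6 — new cell
Step 5: on WHITE (5,3): turn R to N, flip to black, move to (4,3). |black|=7 — REVISIT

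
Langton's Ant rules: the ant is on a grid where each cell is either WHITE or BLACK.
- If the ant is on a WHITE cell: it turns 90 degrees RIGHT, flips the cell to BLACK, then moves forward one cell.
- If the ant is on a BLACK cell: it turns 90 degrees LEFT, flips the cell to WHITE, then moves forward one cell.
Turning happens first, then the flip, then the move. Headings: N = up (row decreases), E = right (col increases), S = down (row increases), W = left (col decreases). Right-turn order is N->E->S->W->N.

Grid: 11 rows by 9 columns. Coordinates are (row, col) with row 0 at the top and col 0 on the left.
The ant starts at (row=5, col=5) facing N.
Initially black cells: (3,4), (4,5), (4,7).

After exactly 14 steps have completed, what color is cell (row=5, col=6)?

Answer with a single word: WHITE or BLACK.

Step 1: on WHITE (5,5): turn R to E, flip to black, move to (5,6). |black|=4
Step 2: on WHITE (5,6): turn R to S, flip to black, move to (6,6). |black|=5
Step 3: on WHITE (6,6): turn R to W, flip to black, move to (6,5). |black|=6
Step 4: on WHITE (6,5): turn R to N, flip to black, move to (5,5). |black|=7
Step 5: on BLACK (5,5): turn L to W, flip to white, move to (5,4). |black|=6
Step 6: on WHITE (5,4): turn R to N, flip to black, move to (4,4). |black|=7
Step 7: on WHITE (4,4): turn R to E, flip to black, move to (4,5). |black|=8
Step 8: on BLACK (4,5): turn L to N, flip to white, move to (3,5). |black|=7
Step 9: on WHITE (3,5): turn R to E, flip to black, move to (3,6). |black|=8
Step 10: on WHITE (3,6): turn R to S, flip to black, move to (4,6). |black|=9
Step 11: on WHITE (4,6): turn R to W, flip to black, move to (4,5). |black|=10
Step 12: on WHITE (4,5): turn R to N, flip to black, move to (3,5). |black|=11
Step 13: on BLACK (3,5): turn L to W, flip to white, move to (3,4). |black|=10
Step 14: on BLACK (3,4): turn L to S, flip to white, move to (4,4). |black|=9

Answer: BLACK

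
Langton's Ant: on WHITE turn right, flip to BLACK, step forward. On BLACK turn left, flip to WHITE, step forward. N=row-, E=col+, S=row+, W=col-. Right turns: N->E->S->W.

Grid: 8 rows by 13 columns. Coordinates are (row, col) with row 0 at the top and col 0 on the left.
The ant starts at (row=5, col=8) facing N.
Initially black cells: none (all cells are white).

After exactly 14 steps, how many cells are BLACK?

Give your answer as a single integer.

Answer: 10

Derivation:
Step 1: on WHITE (5,8): turn R to E, flip to black, move to (5,9). |black|=1
Step 2: on WHITE (5,9): turn R to S, flip to black, move to (6,9). |black|=2
Step 3: on WHITE (6,9): turn R to W, flip to black, move to (6,8). |black|=3
Step 4: on WHITE (6,8): turn R to N, flip to black, move to (5,8). |black|=4
Step 5: on BLACK (5,8): turn L to W, flip to white, move to (5,7). |black|=3
Step 6: on WHITE (5,7): turn R to N, flip to black, move to (4,7). |black|=4
Step 7: on WHITE (4,7): turn R to E, flip to black, move to (4,8). |black|=5
Step 8: on WHITE (4,8): turn R to S, flip to black, move to (5,8). |black|=6
Step 9: on WHITE (5,8): turn R to W, flip to black, move to (5,7). |black|=7
Step 10: on BLACK (5,7): turn L to S, flip to white, move to (6,7). |black|=6
Step 11: on WHITE (6,7): turn R to W, flip to black, move to (6,6). |black|=7
Step 12: on WHITE (6,6): turn R to N, flip to black, move to (5,6). |black|=8
Step 13: on WHITE (5,6): turn R to E, flip to black, move to (5,7). |black|=9
Step 14: on WHITE (5,7): turn R to S, flip to black, move to (6,7). |black|=10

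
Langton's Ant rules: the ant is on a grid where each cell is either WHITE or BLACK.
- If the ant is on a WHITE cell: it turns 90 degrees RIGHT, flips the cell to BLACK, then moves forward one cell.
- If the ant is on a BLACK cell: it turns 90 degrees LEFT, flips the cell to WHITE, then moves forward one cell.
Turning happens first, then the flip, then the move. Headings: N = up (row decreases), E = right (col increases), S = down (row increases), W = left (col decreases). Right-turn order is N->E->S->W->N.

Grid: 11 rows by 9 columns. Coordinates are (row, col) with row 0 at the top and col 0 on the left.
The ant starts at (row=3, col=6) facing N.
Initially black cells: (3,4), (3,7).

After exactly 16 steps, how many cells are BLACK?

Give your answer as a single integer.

Answer: 6

Derivation:
Step 1: on WHITE (3,6): turn R to E, flip to black, move to (3,7). |black|=3
Step 2: on BLACK (3,7): turn L to N, flip to white, move to (2,7). |black|=2
Step 3: on WHITE (2,7): turn R to E, flip to black, move to (2,8). |black|=3
Step 4: on WHITE (2,8): turn R to S, flip to black, move to (3,8). |black|=4
Step 5: on WHITE (3,8): turn R to W, flip to black, move to (3,7). |black|=5
Step 6: on WHITE (3,7): turn R to N, flip to black, move to (2,7). |black|=6
Step 7: on BLACK (2,7): turn L to W, flip to white, move to (2,6). |black|=5
Step 8: on WHITE (2,6): turn R to N, flip to black, move to (1,6). |black|=6
Step 9: on WHITE (1,6): turn R to E, flip to black, move to (1,7). |black|=7
Step 10: on WHITE (1,7): turn R to S, flip to black, move to (2,7). |black|=8
Step 11: on WHITE (2,7): turn R to W, flip to black, move to (2,6). |black|=9
Step 12: on BLACK (2,6): turn L to S, flip to white, move to (3,6). |black|=8
Step 13: on BLACK (3,6): turn L to E, flip to white, move to (3,7). |black|=7
Step 14: on BLACK (3,7): turn L to N, flip to white, move to (2,7). |black|=6
Step 15: on BLACK (2,7): turn L to W, flip to white, move to (2,6). |black|=5
Step 16: on WHITE (2,6): turn R to N, flip to black, move to (1,6). |black|=6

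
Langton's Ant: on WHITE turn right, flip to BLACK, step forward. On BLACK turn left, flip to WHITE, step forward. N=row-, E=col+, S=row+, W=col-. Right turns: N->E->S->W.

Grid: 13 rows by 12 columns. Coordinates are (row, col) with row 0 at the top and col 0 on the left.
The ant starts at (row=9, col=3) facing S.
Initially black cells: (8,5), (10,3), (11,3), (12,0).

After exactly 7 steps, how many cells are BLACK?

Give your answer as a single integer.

Step 1: on WHITE (9,3): turn R to W, flip to black, move to (9,2). |black|=5
Step 2: on WHITE (9,2): turn R to N, flip to black, move to (8,2). |black|=6
Step 3: on WHITE (8,2): turn R to E, flip to black, move to (8,3). |black|=7
Step 4: on WHITE (8,3): turn R to S, flip to black, move to (9,3). |black|=8
Step 5: on BLACK (9,3): turn L to E, flip to white, move to (9,4). |black|=7
Step 6: on WHITE (9,4): turn R to S, flip to black, move to (10,4). |black|=8
Step 7: on WHITE (10,4): turn R to W, flip to black, move to (10,3). |black|=9

Answer: 9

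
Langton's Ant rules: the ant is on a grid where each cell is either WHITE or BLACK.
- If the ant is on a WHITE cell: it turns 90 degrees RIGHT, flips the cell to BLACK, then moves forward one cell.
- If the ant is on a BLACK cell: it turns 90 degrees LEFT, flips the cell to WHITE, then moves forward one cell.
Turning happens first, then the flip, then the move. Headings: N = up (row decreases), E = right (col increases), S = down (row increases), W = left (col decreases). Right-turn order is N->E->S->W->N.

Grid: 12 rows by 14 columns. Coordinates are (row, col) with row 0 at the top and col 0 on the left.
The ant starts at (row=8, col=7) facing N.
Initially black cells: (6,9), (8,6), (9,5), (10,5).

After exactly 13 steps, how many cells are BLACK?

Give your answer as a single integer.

Answer: 9

Derivation:
Step 1: on WHITE (8,7): turn R to E, flip to black, move to (8,8). |black|=5
Step 2: on WHITE (8,8): turn R to S, flip to black, move to (9,8). |black|=6
Step 3: on WHITE (9,8): turn R to W, flip to black, move to (9,7). |black|=7
Step 4: on WHITE (9,7): turn R to N, flip to black, move to (8,7). |black|=8
Step 5: on BLACK (8,7): turn L to W, flip to white, move to (8,6). |black|=7
Step 6: on BLACK (8,6): turn L to S, flip to white, move to (9,6). |black|=6
Step 7: on WHITE (9,6): turn R to W, flip to black, move to (9,5). |black|=7
Step 8: on BLACK (9,5): turn L to S, flip to white, move to (10,5). |black|=6
Step 9: on BLACK (10,5): turn L to E, flip to white, move to (10,6). |black|=5
Step 10: on WHITE (10,6): turn R to S, flip to black, move to (11,6). |black|=6
Step 11: on WHITE (11,6): turn R to W, flip to black, move to (11,5). |black|=7
Step 12: on WHITE (11,5): turn R to N, flip to black, move to (10,5). |black|=8
Step 13: on WHITE (10,5): turn R to E, flip to black, move to (10,6). |black|=9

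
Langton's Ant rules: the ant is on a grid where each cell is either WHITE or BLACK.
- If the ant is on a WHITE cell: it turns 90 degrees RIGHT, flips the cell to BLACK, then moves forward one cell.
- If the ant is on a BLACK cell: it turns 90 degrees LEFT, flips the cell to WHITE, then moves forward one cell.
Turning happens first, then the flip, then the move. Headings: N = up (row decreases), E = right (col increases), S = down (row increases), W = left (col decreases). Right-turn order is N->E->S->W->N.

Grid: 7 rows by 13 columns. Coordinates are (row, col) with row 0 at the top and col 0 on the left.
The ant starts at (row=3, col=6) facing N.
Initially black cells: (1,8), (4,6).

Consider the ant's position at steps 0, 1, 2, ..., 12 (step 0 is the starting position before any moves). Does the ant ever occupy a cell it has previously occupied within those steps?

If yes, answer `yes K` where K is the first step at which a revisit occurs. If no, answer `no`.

Answer: yes 7

Derivation:
Step 1: on WHITE (3,6): turn R to E, flip to black, move to (3,7). |black|=3 — new cell
Step 2: on WHITE (3,7): turn R to S, flip to black, move to (4,7). |black|=4 — new cell
Step 3: on WHITE (4,7): turn R to W, flip to black, move to (4,6). |black|=5 — new cell
Step 4: on BLACK (4,6): turn L to S, flip to white, move to (5,6). |black|=4 — new cell
Step 5: on WHITE (5,6): turn R to W, flip to black, move to (5,5). |black|=5 — new cell
Step 6: on WHITE (5,5): turn R to N, flip to black, move to (4,5). |black|=6 — new cell
Step 7: on WHITE (4,5): turn R to E, flip to black, move to (4,6). |black|=7 — REVISIT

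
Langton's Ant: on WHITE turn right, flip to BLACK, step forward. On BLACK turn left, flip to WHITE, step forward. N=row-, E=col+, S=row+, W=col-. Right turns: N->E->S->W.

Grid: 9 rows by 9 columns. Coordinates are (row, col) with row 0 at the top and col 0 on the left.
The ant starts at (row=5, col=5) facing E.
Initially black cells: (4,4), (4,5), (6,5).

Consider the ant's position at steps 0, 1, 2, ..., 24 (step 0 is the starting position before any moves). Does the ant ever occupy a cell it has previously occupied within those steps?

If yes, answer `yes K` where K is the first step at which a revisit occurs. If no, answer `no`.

Answer: yes 5

Derivation:
Step 1: on WHITE (5,5): turn R to S, flip to black, move to (6,5). |black|=4 — new cell
Step 2: on BLACK (6,5): turn L to E, flip to white, move to (6,6). |black|=3 — new cell
Step 3: on WHITE (6,6): turn R to S, flip to black, move to (7,6). |black|=4 — new cell
Step 4: on WHITE (7,6): turn R to W, flip to black, move to (7,5). |black|=5 — new cell
Step 5: on WHITE (7,5): turn R to N, flip to black, move to (6,5). |black|=6 — REVISIT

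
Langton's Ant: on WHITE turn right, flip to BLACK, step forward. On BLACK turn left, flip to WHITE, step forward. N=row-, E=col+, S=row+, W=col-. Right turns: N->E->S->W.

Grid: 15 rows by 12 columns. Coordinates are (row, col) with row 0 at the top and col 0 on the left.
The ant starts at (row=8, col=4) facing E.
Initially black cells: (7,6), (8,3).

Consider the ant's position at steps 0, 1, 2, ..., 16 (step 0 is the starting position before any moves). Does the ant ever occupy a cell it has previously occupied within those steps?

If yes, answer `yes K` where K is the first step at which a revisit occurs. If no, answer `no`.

Answer: yes 7

Derivation:
Step 1: on WHITE (8,4): turn R to S, flip to black, move to (9,4). |black|=3 — new cell
Step 2: on WHITE (9,4): turn R to W, flip to black, move to (9,3). |black|=4 — new cell
Step 3: on WHITE (9,3): turn R to N, flip to black, move to (8,3). |black|=5 — new cell
Step 4: on BLACK (8,3): turn L to W, flip to white, move to (8,2). |black|=4 — new cell
Step 5: on WHITE (8,2): turn R to N, flip to black, move to (7,2). |black|=5 — new cell
Step 6: on WHITE (7,2): turn R to E, flip to black, move to (7,3). |black|=6 — new cell
Step 7: on WHITE (7,3): turn R to S, flip to black, move to (8,3). |black|=7 — REVISIT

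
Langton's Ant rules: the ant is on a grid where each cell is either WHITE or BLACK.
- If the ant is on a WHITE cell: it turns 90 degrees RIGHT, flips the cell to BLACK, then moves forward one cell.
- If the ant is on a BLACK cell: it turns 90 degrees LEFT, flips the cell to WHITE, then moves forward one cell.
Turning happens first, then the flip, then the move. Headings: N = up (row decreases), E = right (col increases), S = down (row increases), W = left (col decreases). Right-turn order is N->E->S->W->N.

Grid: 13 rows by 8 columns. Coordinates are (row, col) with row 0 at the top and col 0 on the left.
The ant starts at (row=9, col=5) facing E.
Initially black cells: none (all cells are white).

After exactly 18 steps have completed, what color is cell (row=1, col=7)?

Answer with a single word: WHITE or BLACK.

Step 1: on WHITE (9,5): turn R to S, flip to black, move to (10,5). |black|=1
Step 2: on WHITE (10,5): turn R to W, flip to black, move to (10,4). |black|=2
Step 3: on WHITE (10,4): turn R to N, flip to black, move to (9,4). |black|=3
Step 4: on WHITE (9,4): turn R to E, flip to black, move to (9,5). |black|=4
Step 5: on BLACK (9,5): turn L to N, flip to white, move to (8,5). |black|=3
Step 6: on WHITE (8,5): turn R to E, flip to black, move to (8,6). |black|=4
Step 7: on WHITE (8,6): turn R to S, flip to black, move to (9,6). |black|=5
Step 8: on WHITE (9,6): turn R to W, flip to black, move to (9,5). |black|=6
Step 9: on WHITE (9,5): turn R to N, flip to black, move to (8,5). |black|=7
Step 10: on BLACK (8,5): turn L to W, flip to white, move to (8,4). |black|=6
Step 11: on WHITE (8,4): turn R to N, flip to black, move to (7,4). |black|=7
Step 12: on WHITE (7,4): turn R to E, flip to black, move to (7,5). |black|=8
Step 13: on WHITE (7,5): turn R to S, flip to black, move to (8,5). |black|=9
Step 14: on WHITE (8,5): turn R to W, flip to black, move to (8,4). |black|=10
Step 15: on BLACK (8,4): turn L to S, flip to white, move to (9,4). |black|=9
Step 16: on BLACK (9,4): turn L to E, flip to white, move to (9,5). |black|=8
Step 17: on BLACK (9,5): turn L to N, flip to white, move to (8,5). |black|=7
Step 18: on BLACK (8,5): turn L to W, flip to white, move to (8,4). |black|=6

Answer: WHITE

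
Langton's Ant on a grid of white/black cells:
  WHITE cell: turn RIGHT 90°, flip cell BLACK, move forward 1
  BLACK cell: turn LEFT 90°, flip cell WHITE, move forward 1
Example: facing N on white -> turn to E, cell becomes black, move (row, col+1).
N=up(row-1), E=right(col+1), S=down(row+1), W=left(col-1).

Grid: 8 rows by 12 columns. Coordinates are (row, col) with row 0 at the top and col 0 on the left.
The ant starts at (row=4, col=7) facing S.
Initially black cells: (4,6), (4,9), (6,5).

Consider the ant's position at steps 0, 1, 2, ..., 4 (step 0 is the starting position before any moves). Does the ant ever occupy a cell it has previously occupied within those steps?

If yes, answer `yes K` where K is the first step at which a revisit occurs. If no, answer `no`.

Step 1: on WHITE (4,7): turn R to W, flip to black, move to (4,6). |black|=4 — new cell
Step 2: on BLACK (4,6): turn L to S, flip to white, move to (5,6). |black|=3 — new cell
Step 3: on WHITE (5,6): turn R to W, flip to black, move to (5,5). |black|=4 — new cell
Step 4: on WHITE (5,5): turn R to N, flip to black, move to (4,5). |black|=5 — new cell
No revisit within 4 steps.

Answer: no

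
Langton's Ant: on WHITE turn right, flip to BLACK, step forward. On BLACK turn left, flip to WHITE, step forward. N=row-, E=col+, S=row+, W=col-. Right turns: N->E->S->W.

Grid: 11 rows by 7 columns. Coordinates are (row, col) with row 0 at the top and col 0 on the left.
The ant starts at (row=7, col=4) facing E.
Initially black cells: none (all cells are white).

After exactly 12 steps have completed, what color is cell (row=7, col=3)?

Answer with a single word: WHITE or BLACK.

Step 1: on WHITE (7,4): turn R to S, flip to black, move to (8,4). |black|=1
Step 2: on WHITE (8,4): turn R to W, flip to black, move to (8,3). |black|=2
Step 3: on WHITE (8,3): turn R to N, flip to black, move to (7,3). |black|=3
Step 4: on WHITE (7,3): turn R to E, flip to black, move to (7,4). |black|=4
Step 5: on BLACK (7,4): turn L to N, flip to white, move to (6,4). |black|=3
Step 6: on WHITE (6,4): turn R to E, flip to black, move to (6,5). |black|=4
Step 7: on WHITE (6,5): turn R to S, flip to black, move to (7,5). |black|=5
Step 8: on WHITE (7,5): turn R to W, flip to black, move to (7,4). |black|=6
Step 9: on WHITE (7,4): turn R to N, flip to black, move to (6,4). |black|=7
Step 10: on BLACK (6,4): turn L to W, flip to white, move to (6,3). |black|=6
Step 11: on WHITE (6,3): turn R to N, flip to black, move to (5,3). |black|=7
Step 12: on WHITE (5,3): turn R to E, flip to black, move to (5,4). |black|=8

Answer: BLACK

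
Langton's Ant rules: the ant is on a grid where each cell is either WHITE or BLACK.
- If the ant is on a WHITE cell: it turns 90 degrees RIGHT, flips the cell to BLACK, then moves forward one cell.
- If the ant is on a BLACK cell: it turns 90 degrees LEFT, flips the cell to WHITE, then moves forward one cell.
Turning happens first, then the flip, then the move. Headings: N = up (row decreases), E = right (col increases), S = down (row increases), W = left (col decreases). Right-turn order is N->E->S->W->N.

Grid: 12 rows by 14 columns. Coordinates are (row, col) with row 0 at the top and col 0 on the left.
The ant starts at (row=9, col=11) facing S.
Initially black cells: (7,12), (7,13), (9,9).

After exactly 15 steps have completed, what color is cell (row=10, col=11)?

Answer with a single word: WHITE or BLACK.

Step 1: on WHITE (9,11): turn R to W, flip to black, move to (9,10). |black|=4
Step 2: on WHITE (9,10): turn R to N, flip to black, move to (8,10). |black|=5
Step 3: on WHITE (8,10): turn R to E, flip to black, move to (8,11). |black|=6
Step 4: on WHITE (8,11): turn R to S, flip to black, move to (9,11). |black|=7
Step 5: on BLACK (9,11): turn L to E, flip to white, move to (9,12). |black|=6
Step 6: on WHITE (9,12): turn R to S, flip to black, move to (10,12). |black|=7
Step 7: on WHITE (10,12): turn R to W, flip to black, move to (10,11). |black|=8
Step 8: on WHITE (10,11): turn R to N, flip to black, move to (9,11). |black|=9
Step 9: on WHITE (9,11): turn R to E, flip to black, move to (9,12). |black|=10
Step 10: on BLACK (9,12): turn L to N, flip to white, move to (8,12). |black|=9
Step 11: on WHITE (8,12): turn R to E, flip to black, move to (8,13). |black|=10
Step 12: on WHITE (8,13): turn R to S, flip to black, move to (9,13). |black|=11
Step 13: on WHITE (9,13): turn R to W, flip to black, move to (9,12). |black|=12
Step 14: on WHITE (9,12): turn R to N, flip to black, move to (8,12). |black|=13
Step 15: on BLACK (8,12): turn L to W, flip to white, move to (8,11). |black|=12

Answer: BLACK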